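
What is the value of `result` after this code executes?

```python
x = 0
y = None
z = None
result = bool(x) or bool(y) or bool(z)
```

x = 0; y = None; z = None; result = False

False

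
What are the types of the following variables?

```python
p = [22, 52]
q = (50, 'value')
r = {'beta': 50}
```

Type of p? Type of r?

p is assigned a list literal (square brackets); r is assigned a dict literal ({key: value})

list, dict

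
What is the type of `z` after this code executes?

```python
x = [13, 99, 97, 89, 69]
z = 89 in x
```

'in' operator returns bool

bool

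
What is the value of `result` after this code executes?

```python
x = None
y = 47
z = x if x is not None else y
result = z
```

x = None; y = 47; z = 47; result = 47

47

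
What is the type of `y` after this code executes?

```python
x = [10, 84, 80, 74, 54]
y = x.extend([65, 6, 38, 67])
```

list.extend() returns None

NoneType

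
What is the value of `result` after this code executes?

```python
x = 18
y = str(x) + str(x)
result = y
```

x = 18; y = '1818'; result = '1818'

'1818'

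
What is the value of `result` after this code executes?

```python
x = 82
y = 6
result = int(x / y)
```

x = 82; y = 6; result = 13

13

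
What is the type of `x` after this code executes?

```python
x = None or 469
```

'or' with None returns the other truthy value

int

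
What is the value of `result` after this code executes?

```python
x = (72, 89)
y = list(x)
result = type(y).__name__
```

x is tuple; y is list; result = 'list'

'list'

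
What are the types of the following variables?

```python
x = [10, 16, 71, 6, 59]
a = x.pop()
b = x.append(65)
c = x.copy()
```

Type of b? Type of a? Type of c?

append() returns None; pop() returns element; copy() returns list

NoneType, int, list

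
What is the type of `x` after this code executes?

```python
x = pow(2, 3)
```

pow(int, int) returns int

int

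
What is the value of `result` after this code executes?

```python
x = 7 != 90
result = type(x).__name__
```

x is bool; result = 'bool'

'bool'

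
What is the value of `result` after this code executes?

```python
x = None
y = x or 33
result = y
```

x = None; y = 33; result = 33

33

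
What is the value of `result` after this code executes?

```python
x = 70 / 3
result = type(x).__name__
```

x is float; result = 'float'

'float'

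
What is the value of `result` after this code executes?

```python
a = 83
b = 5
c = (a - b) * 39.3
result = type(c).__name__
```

a is int; b is int; c is float; result = 'float'

'float'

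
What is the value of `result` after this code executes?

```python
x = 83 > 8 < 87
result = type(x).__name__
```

x is bool; result = 'bool'

'bool'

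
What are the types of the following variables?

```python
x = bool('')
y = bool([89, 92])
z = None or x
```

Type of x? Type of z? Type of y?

bool() returns bool; None or bool returns the bool; bool() returns bool

bool, bool, bool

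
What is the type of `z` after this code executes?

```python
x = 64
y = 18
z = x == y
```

Equality comparison returns bool

bool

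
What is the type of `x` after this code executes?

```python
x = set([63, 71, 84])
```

set() constructor returns set

set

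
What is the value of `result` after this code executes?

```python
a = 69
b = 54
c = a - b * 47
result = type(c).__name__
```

a is int; b is int; c is int; result = 'int'

'int'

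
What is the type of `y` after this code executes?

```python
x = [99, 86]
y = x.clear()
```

list.clear() returns None

NoneType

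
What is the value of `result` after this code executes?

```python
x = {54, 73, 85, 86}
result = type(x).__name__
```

x is set; result = 'set'

'set'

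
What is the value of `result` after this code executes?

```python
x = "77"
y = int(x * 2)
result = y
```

x = '77'; y = 7777; result = 7777

7777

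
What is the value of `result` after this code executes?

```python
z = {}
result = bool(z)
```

z = {}; result = False

False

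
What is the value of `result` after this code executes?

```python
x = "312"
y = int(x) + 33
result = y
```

x = '312'; y = 345; result = 345

345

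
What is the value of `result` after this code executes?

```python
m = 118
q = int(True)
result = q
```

m = 118; q = 1; result = 1

1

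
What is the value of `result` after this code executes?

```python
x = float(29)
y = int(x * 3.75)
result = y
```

x = 29.0; y = 108; result = 108

108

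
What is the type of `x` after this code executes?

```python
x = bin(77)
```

bin() returns str representation

str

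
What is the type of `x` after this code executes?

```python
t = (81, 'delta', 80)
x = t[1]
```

Index 1 of tuple is a str literal

str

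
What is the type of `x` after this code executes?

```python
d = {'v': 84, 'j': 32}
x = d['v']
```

Accessing dict[str, int] with str key returns int

int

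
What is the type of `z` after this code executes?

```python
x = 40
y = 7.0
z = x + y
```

int + float = float

float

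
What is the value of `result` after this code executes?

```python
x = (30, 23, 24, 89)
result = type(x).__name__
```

x is tuple; result = 'tuple'

'tuple'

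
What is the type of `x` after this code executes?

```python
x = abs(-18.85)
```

abs() of float returns float

float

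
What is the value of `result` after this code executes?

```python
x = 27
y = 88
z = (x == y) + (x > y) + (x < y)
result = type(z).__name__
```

x is int; y is int; z is int; result = 'int'

'int'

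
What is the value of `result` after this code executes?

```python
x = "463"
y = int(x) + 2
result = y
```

x = '463'; y = 465; result = 465

465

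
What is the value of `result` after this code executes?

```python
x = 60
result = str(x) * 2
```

x = 60; result = '6060'

'6060'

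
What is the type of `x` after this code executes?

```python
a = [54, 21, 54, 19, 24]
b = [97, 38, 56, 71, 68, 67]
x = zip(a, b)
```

zip() returns a zip object

zip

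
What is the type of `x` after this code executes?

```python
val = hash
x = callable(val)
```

callable() returns bool

bool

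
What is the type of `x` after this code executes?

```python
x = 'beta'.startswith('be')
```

str.startswith() returns bool

bool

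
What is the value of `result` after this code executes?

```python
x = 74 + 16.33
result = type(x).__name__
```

x is float; result = 'float'

'float'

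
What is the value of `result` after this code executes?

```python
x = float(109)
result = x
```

x = 109.0; result = 109.0

109.0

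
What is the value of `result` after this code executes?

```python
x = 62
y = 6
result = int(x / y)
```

x = 62; y = 6; result = 10

10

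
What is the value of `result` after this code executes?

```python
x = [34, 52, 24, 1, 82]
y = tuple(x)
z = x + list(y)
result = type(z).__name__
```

x is list; y is tuple; z is list; result = 'list'

'list'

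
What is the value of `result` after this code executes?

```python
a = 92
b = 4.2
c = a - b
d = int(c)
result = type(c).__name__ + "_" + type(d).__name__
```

a is int; b is float; c is float; d is int; result = 'float_int'

'float_int'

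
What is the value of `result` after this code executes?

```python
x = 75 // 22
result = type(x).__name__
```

x is int; result = 'int'

'int'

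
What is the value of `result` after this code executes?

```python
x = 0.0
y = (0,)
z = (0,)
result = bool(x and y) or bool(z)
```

x = 0.0; y = (0,); z = (0,); result = True

True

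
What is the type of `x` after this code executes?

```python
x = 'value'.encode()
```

str.encode() returns bytes

bytes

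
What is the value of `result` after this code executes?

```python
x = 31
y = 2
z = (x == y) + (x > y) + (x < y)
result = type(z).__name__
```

x is int; y is int; z is int; result = 'int'

'int'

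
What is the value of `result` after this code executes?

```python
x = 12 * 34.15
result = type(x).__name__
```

x is float; result = 'float'

'float'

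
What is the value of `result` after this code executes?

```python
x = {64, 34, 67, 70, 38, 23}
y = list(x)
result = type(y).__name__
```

x is set; y is list; result = 'list'

'list'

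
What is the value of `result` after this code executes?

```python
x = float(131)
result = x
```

x = 131.0; result = 131.0

131.0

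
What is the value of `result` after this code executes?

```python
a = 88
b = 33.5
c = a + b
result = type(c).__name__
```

a is int; b is float; c is float; result = 'float'

'float'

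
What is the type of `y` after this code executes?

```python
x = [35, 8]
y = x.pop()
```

list.pop() returns the popped element

int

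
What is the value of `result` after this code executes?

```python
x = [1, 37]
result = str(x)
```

x = [1, 37]; result = '[1, 37]'

'[1, 37]'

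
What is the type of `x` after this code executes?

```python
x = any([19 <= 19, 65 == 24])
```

any() returns bool

bool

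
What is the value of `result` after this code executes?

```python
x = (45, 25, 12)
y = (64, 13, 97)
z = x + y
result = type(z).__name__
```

x is tuple; y is tuple; z is tuple; result = 'tuple'

'tuple'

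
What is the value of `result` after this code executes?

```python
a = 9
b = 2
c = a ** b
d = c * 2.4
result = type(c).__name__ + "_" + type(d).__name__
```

a is int; b is int; c is int; d is float; result = 'int_float'

'int_float'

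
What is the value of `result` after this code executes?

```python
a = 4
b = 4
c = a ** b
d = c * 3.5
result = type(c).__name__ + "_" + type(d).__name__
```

a is int; b is int; c is int; d is float; result = 'int_float'

'int_float'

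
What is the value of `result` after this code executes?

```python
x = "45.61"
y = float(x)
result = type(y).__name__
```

x is str; y is float; result = 'float'

'float'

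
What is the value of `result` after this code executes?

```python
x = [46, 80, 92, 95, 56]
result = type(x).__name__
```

x is list; result = 'list'

'list'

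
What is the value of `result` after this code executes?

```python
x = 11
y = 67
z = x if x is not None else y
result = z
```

x = 11; y = 67; z = 11; result = 11

11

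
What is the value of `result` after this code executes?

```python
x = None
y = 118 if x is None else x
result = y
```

x = None; y = 118; result = 118

118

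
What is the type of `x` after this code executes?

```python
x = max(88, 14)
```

max() of ints returns int

int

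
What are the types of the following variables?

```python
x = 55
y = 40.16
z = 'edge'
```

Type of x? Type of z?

x is assigned a bare integer (no decimal point), so it is an int; z is assigned a quoted string literal, so it is a str

int, str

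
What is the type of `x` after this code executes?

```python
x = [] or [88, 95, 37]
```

'or' returns first truthy value (list)

list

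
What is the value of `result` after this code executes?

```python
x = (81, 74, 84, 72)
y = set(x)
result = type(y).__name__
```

x is tuple; y is set; result = 'set'

'set'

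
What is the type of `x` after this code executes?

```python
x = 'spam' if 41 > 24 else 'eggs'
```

Both branches of conditional are str

str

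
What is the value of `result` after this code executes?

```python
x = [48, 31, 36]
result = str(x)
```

x = [48, 31, 36]; result = '[48, 31, 36]'

'[48, 31, 36]'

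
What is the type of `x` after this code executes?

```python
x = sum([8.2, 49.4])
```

sum() of floats returns float

float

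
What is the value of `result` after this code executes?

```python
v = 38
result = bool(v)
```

v = 38; result = True

True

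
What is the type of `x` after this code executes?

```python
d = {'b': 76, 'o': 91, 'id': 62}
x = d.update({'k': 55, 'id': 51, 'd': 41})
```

dict.update() returns None

NoneType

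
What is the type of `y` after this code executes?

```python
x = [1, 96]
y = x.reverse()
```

list.reverse() returns None

NoneType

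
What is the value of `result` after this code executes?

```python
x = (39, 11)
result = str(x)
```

x = (39, 11); result = '(39, 11)'

'(39, 11)'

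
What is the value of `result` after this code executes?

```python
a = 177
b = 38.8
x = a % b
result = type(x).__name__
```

a is int; b is float; x is float; result = 'float'

'float'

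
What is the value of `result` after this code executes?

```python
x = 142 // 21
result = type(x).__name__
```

x is int; result = 'int'

'int'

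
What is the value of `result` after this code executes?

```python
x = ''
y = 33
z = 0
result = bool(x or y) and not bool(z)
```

x = ''; y = 33; z = 0; result = True

True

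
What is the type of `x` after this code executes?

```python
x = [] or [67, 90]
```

'or' returns first truthy value (list)

list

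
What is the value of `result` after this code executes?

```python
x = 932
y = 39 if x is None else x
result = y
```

x = 932; y = 932; result = 932

932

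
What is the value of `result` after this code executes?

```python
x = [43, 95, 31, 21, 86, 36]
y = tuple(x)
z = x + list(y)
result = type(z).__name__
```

x is list; y is tuple; z is list; result = 'list'

'list'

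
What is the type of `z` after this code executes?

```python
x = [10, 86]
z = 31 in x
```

'in' operator returns bool

bool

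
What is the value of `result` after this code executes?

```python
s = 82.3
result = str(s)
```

s = 82.3; result = '82.3'

'82.3'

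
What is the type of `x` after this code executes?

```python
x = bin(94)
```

bin() returns str representation

str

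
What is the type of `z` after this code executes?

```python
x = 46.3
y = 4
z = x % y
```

float % int = float

float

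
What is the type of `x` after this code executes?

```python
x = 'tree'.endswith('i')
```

str.endswith() returns bool

bool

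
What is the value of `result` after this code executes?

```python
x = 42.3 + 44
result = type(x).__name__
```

x is float; result = 'float'

'float'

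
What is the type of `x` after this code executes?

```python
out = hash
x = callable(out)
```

callable() returns bool

bool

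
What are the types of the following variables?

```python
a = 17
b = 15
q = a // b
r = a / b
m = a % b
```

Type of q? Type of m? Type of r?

// returns int; % of ints returns int; / returns float

int, int, float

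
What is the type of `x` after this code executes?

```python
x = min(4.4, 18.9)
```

min() of floats returns float

float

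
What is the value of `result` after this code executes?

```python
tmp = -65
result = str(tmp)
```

tmp = -65; result = '-65'

'-65'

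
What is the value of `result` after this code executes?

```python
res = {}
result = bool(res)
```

res = {}; result = False

False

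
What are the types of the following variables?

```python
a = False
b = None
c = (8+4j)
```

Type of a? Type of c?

a is assigned the constant False, which has type bool; c is assigned (8+4j), an int plus an imaginary literal (j suffix), which evaluates to complex

bool, complex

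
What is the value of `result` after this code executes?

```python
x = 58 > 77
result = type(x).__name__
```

x is bool; result = 'bool'

'bool'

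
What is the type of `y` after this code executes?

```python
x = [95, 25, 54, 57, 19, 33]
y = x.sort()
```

list.sort() returns None (mutates in place)

NoneType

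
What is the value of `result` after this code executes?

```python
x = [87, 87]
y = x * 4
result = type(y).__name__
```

x is list; y is list; result = 'list'

'list'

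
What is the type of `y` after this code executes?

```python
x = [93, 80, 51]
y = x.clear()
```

list.clear() returns None

NoneType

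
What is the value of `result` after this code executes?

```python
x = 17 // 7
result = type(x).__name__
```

x is int; result = 'int'

'int'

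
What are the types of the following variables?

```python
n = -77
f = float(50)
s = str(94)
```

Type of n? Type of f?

n is assigned a bare integer (no decimal point), so it is an int; f is assigned the result of calling float(), which returns a float

int, float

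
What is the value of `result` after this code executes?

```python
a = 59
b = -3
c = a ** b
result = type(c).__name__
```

a is int; b is int; c is float; result = 'float'

'float'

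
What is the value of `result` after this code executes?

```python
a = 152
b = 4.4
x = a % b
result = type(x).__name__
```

a is int; b is float; x is float; result = 'float'

'float'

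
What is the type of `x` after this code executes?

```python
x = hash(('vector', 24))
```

hash() returns int

int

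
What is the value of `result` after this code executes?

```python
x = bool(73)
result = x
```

x = True; result = True

True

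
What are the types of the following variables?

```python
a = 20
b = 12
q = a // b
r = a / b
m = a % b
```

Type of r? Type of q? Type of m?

/ returns float; // returns int; % of ints returns int

float, int, int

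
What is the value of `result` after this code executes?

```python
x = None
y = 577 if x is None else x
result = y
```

x = None; y = 577; result = 577

577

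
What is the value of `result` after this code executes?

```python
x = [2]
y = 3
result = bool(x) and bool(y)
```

x = [2]; y = 3; result = True

True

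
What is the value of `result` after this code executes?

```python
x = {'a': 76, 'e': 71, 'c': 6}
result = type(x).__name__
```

x is dict; result = 'dict'

'dict'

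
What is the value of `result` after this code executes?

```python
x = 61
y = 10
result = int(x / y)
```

x = 61; y = 10; result = 6

6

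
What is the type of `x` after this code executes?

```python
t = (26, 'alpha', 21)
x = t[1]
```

Index 1 of tuple is a str literal

str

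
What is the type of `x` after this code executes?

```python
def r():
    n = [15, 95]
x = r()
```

Function without return returns None

NoneType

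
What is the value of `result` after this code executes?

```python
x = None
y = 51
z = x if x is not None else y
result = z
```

x = None; y = 51; z = 51; result = 51

51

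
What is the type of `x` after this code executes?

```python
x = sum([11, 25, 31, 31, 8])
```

sum() of ints returns int

int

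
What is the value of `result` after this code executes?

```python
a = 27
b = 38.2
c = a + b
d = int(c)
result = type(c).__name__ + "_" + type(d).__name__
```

a is int; b is float; c is float; d is int; result = 'float_int'

'float_int'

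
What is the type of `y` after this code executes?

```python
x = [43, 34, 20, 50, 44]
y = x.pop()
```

list.pop() returns the popped element

int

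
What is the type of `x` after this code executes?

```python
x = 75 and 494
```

'and' with truthy values returns last operand (int)

int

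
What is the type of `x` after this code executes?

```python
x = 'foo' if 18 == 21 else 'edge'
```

Both branches of conditional are str

str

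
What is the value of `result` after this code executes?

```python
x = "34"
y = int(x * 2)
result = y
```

x = '34'; y = 3434; result = 3434

3434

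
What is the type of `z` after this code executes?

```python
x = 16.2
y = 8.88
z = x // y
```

float // float = float

float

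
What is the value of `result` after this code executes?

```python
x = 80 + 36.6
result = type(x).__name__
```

x is float; result = 'float'

'float'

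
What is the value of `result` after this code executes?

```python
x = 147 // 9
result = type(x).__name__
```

x is int; result = 'int'

'int'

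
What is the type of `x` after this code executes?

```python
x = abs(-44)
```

abs() of int returns int

int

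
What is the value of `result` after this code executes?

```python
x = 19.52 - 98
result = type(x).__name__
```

x is float; result = 'float'

'float'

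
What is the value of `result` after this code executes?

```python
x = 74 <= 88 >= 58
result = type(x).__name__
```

x is bool; result = 'bool'

'bool'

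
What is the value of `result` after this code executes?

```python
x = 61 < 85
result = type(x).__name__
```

x is bool; result = 'bool'

'bool'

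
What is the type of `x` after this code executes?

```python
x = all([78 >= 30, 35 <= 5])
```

all() returns bool

bool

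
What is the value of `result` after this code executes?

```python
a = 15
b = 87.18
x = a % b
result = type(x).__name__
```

a is int; b is float; x is float; result = 'float'

'float'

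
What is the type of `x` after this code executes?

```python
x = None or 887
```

'or' with None returns the other truthy value

int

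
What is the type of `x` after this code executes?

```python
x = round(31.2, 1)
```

round() with decimal places returns float

float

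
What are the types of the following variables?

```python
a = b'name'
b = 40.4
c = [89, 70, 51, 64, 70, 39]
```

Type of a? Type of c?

a is assigned a bytes literal (b'...' prefix); c is assigned a list literal (square brackets)

bytes, list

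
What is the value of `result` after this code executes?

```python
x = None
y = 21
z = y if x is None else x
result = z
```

x = None; y = 21; z = 21; result = 21

21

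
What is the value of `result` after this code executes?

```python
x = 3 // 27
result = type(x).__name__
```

x is int; result = 'int'

'int'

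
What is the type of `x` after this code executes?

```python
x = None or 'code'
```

'or' with None returns the other truthy value (str)

str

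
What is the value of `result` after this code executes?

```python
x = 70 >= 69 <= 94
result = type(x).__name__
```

x is bool; result = 'bool'

'bool'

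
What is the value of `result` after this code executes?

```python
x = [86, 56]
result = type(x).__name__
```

x is list; result = 'list'

'list'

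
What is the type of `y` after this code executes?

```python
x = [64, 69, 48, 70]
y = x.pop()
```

list.pop() returns the popped element

int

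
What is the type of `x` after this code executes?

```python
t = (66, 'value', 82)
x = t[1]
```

Index 1 of tuple is a str literal

str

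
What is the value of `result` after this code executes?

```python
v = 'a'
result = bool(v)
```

v = 'a'; result = True

True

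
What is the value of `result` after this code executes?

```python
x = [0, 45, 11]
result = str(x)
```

x = [0, 45, 11]; result = '[0, 45, 11]'

'[0, 45, 11]'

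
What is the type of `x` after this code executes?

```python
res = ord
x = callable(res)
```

callable() returns bool

bool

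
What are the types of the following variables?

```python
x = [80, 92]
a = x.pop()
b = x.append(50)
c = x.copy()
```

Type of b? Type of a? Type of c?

append() returns None; pop() returns element; copy() returns list

NoneType, int, list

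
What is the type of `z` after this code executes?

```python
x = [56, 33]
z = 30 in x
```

'in' operator returns bool

bool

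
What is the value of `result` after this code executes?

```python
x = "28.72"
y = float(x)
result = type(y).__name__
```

x is str; y is float; result = 'float'

'float'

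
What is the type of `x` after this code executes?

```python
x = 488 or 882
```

'or' returns first truthy value (int)

int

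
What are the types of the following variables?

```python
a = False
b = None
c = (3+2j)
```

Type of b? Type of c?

b is assigned None, whose type is NoneType; c is assigned (3+2j), an int plus an imaginary literal (j suffix), which evaluates to complex

NoneType, complex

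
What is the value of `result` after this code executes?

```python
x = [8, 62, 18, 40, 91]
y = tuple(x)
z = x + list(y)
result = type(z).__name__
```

x is list; y is tuple; z is list; result = 'list'

'list'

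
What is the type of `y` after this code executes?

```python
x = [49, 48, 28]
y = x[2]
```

Indexing list[int] returns int

int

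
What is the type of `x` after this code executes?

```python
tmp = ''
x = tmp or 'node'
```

'or' returns first truthy value (str)

str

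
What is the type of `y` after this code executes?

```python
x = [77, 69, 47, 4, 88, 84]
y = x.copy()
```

list.copy() returns list

list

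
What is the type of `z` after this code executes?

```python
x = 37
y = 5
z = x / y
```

int / int = float

float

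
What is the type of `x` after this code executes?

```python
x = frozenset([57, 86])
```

frozenset() returns frozenset

frozenset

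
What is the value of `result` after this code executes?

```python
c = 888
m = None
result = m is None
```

c = 888; m = None; result = True

True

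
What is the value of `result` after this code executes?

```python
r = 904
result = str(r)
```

r = 904; result = '904'

'904'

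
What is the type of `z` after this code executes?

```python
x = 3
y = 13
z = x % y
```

int % int = int

int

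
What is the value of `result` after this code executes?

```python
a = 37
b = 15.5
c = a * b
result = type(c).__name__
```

a is int; b is float; c is float; result = 'float'

'float'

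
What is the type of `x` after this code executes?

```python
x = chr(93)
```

chr() returns str (single char)

str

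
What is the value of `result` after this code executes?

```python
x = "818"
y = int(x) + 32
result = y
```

x = '818'; y = 850; result = 850

850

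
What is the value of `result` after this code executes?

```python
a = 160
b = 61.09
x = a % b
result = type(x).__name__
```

a is int; b is float; x is float; result = 'float'

'float'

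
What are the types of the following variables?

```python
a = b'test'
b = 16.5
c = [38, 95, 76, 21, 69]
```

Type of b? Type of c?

b is assigned a number with a decimal point, so it is a float; c is assigned a list literal (square brackets)

float, list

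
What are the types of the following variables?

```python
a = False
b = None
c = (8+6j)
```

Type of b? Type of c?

b is assigned None, whose type is NoneType; c is assigned (8+6j), an int plus an imaginary literal (j suffix), which evaluates to complex

NoneType, complex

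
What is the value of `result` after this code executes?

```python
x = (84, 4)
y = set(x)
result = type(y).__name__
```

x is tuple; y is set; result = 'set'

'set'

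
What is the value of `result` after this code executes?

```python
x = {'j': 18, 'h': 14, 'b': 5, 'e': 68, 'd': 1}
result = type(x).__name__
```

x is dict; result = 'dict'

'dict'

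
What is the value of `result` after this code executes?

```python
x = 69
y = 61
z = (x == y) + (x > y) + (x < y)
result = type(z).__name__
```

x is int; y is int; z is int; result = 'int'

'int'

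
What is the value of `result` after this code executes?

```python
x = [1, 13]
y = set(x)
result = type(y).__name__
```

x is list; y is set; result = 'set'

'set'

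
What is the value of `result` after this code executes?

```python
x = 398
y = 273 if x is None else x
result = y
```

x = 398; y = 398; result = 398

398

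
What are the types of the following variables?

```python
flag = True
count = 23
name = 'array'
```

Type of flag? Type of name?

flag is assigned the constant True, which has type bool; name is assigned a quoted string literal, so it is a str

bool, str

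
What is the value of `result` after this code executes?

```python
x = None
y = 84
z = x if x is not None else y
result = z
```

x = None; y = 84; z = 84; result = 84

84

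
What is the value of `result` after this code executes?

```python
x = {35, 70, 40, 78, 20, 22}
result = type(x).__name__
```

x is set; result = 'set'

'set'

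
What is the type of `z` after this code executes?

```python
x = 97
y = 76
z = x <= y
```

Comparison returns bool

bool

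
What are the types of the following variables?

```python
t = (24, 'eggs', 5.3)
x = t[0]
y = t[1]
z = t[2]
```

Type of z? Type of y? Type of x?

tuple[2] is float; tuple[1] is str; tuple[0] is int

float, str, int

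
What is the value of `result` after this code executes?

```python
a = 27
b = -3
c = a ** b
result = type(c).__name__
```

a is int; b is int; c is float; result = 'float'

'float'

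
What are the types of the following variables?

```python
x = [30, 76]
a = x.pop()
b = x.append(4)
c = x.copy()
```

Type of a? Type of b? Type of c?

pop() returns element; append() returns None; copy() returns list

int, NoneType, list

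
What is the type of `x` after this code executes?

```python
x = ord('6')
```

ord() returns int (code point)

int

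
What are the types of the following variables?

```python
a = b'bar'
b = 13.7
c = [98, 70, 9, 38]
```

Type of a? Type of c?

a is assigned a bytes literal (b'...' prefix); c is assigned a list literal (square brackets)

bytes, list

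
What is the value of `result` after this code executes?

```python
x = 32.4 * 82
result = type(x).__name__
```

x is float; result = 'float'

'float'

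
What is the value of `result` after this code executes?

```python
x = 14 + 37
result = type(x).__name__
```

x is int; result = 'int'

'int'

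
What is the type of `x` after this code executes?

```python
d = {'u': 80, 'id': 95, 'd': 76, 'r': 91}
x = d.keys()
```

.keys() returns dict_keys view

dict_keys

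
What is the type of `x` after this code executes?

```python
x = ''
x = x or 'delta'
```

'or' returns first truthy value (str)

str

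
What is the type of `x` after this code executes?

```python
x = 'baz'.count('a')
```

str.count() returns int

int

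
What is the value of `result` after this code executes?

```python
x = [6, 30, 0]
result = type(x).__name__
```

x is list; result = 'list'

'list'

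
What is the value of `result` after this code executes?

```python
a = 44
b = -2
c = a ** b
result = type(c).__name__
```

a is int; b is int; c is float; result = 'float'

'float'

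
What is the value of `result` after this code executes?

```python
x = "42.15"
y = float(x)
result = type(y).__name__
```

x is str; y is float; result = 'float'

'float'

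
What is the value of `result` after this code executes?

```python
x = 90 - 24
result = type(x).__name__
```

x is int; result = 'int'

'int'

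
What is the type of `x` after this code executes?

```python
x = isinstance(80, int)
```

isinstance() returns bool

bool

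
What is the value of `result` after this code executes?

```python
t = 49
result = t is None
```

t = 49; result = False

False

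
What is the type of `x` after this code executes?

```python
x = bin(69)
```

bin() returns str representation

str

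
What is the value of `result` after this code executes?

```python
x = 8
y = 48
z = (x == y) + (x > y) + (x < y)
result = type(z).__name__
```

x is int; y is int; z is int; result = 'int'

'int'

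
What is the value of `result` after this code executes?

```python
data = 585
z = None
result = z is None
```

data = 585; z = None; result = True

True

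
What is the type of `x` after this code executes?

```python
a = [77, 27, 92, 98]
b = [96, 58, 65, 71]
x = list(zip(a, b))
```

list(zip()) returns a list of tuples

list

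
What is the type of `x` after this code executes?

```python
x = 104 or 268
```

'or' returns first truthy value (int)

int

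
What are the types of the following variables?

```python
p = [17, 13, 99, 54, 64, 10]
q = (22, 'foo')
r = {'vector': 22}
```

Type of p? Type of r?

p is assigned a list literal (square brackets); r is assigned a dict literal ({key: value})

list, dict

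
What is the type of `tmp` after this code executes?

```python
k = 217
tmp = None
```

None has type NoneType

NoneType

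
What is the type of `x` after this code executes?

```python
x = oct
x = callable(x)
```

callable() returns bool

bool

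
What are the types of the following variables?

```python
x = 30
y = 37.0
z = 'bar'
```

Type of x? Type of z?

x is assigned a bare integer (no decimal point), so it is an int; z is assigned a quoted string literal, so it is a str

int, str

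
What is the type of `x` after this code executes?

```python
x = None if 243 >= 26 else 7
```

243 >= 26 is True, so the if branch is taken

NoneType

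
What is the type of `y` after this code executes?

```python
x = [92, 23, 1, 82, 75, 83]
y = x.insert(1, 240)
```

list.insert() returns None

NoneType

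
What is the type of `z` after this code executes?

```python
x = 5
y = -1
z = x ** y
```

int ** negative = float

float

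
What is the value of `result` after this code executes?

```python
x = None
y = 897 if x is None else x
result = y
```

x = None; y = 897; result = 897

897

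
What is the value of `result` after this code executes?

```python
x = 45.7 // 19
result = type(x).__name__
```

x is float; result = 'float'

'float'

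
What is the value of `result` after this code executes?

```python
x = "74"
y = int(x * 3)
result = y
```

x = '74'; y = 747474; result = 747474

747474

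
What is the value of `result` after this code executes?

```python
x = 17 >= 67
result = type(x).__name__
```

x is bool; result = 'bool'

'bool'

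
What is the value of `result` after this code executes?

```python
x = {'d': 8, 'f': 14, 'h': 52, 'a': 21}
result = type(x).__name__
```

x is dict; result = 'dict'

'dict'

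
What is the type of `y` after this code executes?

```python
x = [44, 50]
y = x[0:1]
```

Slicing a list returns a list

list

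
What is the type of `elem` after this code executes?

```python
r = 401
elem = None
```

None has type NoneType

NoneType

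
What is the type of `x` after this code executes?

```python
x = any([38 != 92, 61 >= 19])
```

any() returns bool

bool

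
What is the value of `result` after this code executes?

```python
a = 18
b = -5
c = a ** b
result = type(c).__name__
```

a is int; b is int; c is float; result = 'float'

'float'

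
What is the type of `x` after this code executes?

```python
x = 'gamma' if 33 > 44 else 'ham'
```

Both branches of conditional are str

str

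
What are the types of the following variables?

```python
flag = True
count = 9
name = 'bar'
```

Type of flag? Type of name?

flag is assigned the constant True, which has type bool; name is assigned a quoted string literal, so it is a str

bool, str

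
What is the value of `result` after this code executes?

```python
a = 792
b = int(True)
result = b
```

a = 792; b = 1; result = 1

1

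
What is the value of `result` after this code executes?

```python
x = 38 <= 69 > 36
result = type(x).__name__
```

x is bool; result = 'bool'

'bool'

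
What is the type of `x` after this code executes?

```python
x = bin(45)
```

bin() returns str representation

str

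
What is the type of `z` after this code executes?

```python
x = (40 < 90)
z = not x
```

'not' returns bool

bool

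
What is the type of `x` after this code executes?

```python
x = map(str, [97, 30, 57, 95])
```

map() returns a map object

map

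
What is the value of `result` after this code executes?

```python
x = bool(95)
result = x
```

x = True; result = True

True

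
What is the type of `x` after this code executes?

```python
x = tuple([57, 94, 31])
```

tuple() constructor returns tuple

tuple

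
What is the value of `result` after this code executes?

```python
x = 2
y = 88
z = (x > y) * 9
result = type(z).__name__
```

x is int; y is int; z is int; result = 'int'

'int'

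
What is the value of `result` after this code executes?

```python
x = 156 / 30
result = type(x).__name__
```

x is float; result = 'float'

'float'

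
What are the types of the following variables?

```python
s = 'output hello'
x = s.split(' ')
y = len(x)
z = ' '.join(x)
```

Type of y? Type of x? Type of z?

len() returns int; str.split() returns list; str.join() returns str

int, list, str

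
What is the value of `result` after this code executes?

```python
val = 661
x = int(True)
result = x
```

val = 661; x = 1; result = 1

1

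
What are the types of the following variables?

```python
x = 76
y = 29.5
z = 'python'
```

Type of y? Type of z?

y is assigned a number with a decimal point, so it is a float; z is assigned a quoted string literal, so it is a str

float, str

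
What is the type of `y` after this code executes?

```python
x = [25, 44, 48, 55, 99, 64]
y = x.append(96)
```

list.append() returns None (mutates in place)

NoneType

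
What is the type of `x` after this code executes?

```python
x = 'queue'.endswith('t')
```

str.endswith() returns bool

bool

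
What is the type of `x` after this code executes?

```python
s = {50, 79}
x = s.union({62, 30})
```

set.union() returns a new set

set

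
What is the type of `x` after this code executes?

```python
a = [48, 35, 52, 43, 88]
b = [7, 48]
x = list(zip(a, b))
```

list(zip()) returns a list of tuples

list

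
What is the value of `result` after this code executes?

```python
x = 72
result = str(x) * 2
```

x = 72; result = '7272'

'7272'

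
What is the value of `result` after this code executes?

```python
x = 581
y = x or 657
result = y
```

x = 581; y = 581; result = 581

581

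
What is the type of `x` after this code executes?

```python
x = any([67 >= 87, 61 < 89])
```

any() returns bool

bool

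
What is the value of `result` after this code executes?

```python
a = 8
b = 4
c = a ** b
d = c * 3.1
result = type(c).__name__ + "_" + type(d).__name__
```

a is int; b is int; c is int; d is float; result = 'int_float'

'int_float'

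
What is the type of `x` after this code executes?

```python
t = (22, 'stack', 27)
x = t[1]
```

Index 1 of tuple is a str literal

str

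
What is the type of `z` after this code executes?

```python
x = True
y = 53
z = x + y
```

bool + int = int (bool is subclass of int)

int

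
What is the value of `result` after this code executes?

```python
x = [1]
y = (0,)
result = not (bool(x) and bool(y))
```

x = [1]; y = (0,); result = False

False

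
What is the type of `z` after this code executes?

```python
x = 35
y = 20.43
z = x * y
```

int * float = float

float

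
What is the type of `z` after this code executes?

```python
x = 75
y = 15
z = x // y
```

int // int = int

int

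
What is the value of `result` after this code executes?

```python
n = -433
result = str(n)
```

n = -433; result = '-433'

'-433'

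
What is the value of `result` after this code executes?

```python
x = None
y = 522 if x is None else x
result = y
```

x = None; y = 522; result = 522

522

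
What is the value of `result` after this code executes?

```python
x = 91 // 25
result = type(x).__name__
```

x is int; result = 'int'

'int'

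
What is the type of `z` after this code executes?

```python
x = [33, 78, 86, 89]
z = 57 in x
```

'in' operator returns bool

bool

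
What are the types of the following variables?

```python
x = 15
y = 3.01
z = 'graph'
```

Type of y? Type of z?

y is assigned a number with a decimal point, so it is a float; z is assigned a quoted string literal, so it is a str

float, str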